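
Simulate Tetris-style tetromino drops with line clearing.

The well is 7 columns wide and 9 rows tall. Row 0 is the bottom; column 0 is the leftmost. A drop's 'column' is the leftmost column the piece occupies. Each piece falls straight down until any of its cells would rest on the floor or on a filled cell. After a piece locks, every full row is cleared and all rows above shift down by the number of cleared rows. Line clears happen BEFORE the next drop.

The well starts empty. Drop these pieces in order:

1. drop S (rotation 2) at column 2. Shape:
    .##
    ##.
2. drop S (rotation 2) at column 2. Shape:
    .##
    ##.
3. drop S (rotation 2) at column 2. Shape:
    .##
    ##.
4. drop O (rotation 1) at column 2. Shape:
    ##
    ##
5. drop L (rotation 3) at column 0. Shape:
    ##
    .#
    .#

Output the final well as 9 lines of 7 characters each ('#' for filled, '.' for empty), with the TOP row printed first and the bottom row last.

Answer: .......
..##...
..##...
...##..
..##...
...##..
####...
.#.##..
.###...

Derivation:
Drop 1: S rot2 at col 2 lands with bottom-row=0; cleared 0 line(s) (total 0); column heights now [0 0 1 2 2 0 0], max=2
Drop 2: S rot2 at col 2 lands with bottom-row=2; cleared 0 line(s) (total 0); column heights now [0 0 3 4 4 0 0], max=4
Drop 3: S rot2 at col 2 lands with bottom-row=4; cleared 0 line(s) (total 0); column heights now [0 0 5 6 6 0 0], max=6
Drop 4: O rot1 at col 2 lands with bottom-row=6; cleared 0 line(s) (total 0); column heights now [0 0 8 8 6 0 0], max=8
Drop 5: L rot3 at col 0 lands with bottom-row=0; cleared 0 line(s) (total 0); column heights now [3 3 8 8 6 0 0], max=8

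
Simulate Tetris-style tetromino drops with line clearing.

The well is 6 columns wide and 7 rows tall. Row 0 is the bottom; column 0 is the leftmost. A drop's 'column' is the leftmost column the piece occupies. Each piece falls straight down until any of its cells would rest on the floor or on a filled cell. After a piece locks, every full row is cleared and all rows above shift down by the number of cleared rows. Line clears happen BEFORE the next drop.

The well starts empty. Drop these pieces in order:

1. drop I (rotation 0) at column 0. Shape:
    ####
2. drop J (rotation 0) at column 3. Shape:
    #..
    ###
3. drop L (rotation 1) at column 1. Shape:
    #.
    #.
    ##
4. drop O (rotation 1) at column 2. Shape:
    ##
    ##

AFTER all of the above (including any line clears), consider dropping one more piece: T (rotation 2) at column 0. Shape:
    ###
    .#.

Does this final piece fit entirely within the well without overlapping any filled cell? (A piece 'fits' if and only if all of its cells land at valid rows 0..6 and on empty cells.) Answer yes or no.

Drop 1: I rot0 at col 0 lands with bottom-row=0; cleared 0 line(s) (total 0); column heights now [1 1 1 1 0 0], max=1
Drop 2: J rot0 at col 3 lands with bottom-row=1; cleared 0 line(s) (total 0); column heights now [1 1 1 3 2 2], max=3
Drop 3: L rot1 at col 1 lands with bottom-row=1; cleared 0 line(s) (total 0); column heights now [1 4 2 3 2 2], max=4
Drop 4: O rot1 at col 2 lands with bottom-row=3; cleared 0 line(s) (total 0); column heights now [1 4 5 5 2 2], max=5
Test piece T rot2 at col 0 (width 3): heights before test = [1 4 5 5 2 2]; fits = True

Answer: yes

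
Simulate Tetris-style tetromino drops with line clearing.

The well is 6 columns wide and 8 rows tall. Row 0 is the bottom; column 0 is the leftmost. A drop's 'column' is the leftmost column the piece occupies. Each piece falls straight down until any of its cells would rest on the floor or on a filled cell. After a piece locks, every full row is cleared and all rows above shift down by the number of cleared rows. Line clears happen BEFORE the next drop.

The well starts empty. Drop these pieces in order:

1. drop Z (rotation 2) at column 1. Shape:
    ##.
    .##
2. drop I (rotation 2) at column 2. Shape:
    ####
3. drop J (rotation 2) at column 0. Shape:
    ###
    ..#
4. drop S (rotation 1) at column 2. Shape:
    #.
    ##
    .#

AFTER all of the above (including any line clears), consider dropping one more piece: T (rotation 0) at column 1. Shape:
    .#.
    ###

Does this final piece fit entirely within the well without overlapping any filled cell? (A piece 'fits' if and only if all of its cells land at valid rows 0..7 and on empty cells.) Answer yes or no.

Answer: no

Derivation:
Drop 1: Z rot2 at col 1 lands with bottom-row=0; cleared 0 line(s) (total 0); column heights now [0 2 2 1 0 0], max=2
Drop 2: I rot2 at col 2 lands with bottom-row=2; cleared 0 line(s) (total 0); column heights now [0 2 3 3 3 3], max=3
Drop 3: J rot2 at col 0 lands with bottom-row=3; cleared 0 line(s) (total 0); column heights now [5 5 5 3 3 3], max=5
Drop 4: S rot1 at col 2 lands with bottom-row=4; cleared 0 line(s) (total 0); column heights now [5 5 7 6 3 3], max=7
Test piece T rot0 at col 1 (width 3): heights before test = [5 5 7 6 3 3]; fits = False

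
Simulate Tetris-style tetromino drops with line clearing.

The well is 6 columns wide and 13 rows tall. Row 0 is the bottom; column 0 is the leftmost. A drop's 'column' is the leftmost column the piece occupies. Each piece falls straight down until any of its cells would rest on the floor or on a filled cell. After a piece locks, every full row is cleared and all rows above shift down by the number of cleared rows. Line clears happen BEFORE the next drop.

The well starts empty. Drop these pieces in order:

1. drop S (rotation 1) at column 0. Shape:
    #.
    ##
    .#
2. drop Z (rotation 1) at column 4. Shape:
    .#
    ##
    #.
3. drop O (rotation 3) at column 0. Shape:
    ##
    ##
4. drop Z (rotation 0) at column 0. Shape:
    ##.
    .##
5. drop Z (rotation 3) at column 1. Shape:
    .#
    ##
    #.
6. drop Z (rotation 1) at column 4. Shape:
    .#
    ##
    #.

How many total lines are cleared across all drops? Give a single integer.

Answer: 0

Derivation:
Drop 1: S rot1 at col 0 lands with bottom-row=0; cleared 0 line(s) (total 0); column heights now [3 2 0 0 0 0], max=3
Drop 2: Z rot1 at col 4 lands with bottom-row=0; cleared 0 line(s) (total 0); column heights now [3 2 0 0 2 3], max=3
Drop 3: O rot3 at col 0 lands with bottom-row=3; cleared 0 line(s) (total 0); column heights now [5 5 0 0 2 3], max=5
Drop 4: Z rot0 at col 0 lands with bottom-row=5; cleared 0 line(s) (total 0); column heights now [7 7 6 0 2 3], max=7
Drop 5: Z rot3 at col 1 lands with bottom-row=7; cleared 0 line(s) (total 0); column heights now [7 9 10 0 2 3], max=10
Drop 6: Z rot1 at col 4 lands with bottom-row=2; cleared 0 line(s) (total 0); column heights now [7 9 10 0 4 5], max=10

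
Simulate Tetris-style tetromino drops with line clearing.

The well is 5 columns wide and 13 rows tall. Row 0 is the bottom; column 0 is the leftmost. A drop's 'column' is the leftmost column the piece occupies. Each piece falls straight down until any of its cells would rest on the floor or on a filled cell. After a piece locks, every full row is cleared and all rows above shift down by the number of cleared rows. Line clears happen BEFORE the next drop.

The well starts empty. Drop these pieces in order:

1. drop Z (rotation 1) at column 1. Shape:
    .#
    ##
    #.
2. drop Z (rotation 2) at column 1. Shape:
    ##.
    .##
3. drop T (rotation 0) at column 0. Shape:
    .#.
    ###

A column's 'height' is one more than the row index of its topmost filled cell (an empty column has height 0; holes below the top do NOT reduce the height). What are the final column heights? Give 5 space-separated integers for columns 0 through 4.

Answer: 6 7 6 4 0

Derivation:
Drop 1: Z rot1 at col 1 lands with bottom-row=0; cleared 0 line(s) (total 0); column heights now [0 2 3 0 0], max=3
Drop 2: Z rot2 at col 1 lands with bottom-row=3; cleared 0 line(s) (total 0); column heights now [0 5 5 4 0], max=5
Drop 3: T rot0 at col 0 lands with bottom-row=5; cleared 0 line(s) (total 0); column heights now [6 7 6 4 0], max=7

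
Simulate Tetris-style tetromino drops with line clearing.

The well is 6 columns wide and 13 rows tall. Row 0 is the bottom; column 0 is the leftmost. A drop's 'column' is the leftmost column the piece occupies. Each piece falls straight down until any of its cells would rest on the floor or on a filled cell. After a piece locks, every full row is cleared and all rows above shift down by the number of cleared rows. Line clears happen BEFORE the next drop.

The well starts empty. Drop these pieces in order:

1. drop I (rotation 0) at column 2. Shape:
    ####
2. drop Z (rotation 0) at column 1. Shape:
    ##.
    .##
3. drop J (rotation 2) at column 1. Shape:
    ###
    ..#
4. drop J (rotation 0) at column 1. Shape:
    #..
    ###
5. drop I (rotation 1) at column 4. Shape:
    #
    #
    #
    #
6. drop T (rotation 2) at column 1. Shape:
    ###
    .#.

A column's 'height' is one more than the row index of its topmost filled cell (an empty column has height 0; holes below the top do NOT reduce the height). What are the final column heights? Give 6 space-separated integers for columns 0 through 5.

Drop 1: I rot0 at col 2 lands with bottom-row=0; cleared 0 line(s) (total 0); column heights now [0 0 1 1 1 1], max=1
Drop 2: Z rot0 at col 1 lands with bottom-row=1; cleared 0 line(s) (total 0); column heights now [0 3 3 2 1 1], max=3
Drop 3: J rot2 at col 1 lands with bottom-row=2; cleared 0 line(s) (total 0); column heights now [0 4 4 4 1 1], max=4
Drop 4: J rot0 at col 1 lands with bottom-row=4; cleared 0 line(s) (total 0); column heights now [0 6 5 5 1 1], max=6
Drop 5: I rot1 at col 4 lands with bottom-row=1; cleared 0 line(s) (total 0); column heights now [0 6 5 5 5 1], max=6
Drop 6: T rot2 at col 1 lands with bottom-row=5; cleared 0 line(s) (total 0); column heights now [0 7 7 7 5 1], max=7

Answer: 0 7 7 7 5 1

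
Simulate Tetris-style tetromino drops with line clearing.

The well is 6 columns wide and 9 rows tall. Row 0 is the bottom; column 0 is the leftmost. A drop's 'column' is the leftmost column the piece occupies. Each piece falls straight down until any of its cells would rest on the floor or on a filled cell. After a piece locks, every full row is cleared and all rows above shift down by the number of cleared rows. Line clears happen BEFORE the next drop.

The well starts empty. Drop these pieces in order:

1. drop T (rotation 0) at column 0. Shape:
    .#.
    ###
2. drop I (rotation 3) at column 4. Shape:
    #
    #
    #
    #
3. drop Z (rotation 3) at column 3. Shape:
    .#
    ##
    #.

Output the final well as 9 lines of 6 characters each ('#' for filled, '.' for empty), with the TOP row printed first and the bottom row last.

Answer: ......
......
......
....#.
...##.
...##.
....#.
.#..#.
###.#.

Derivation:
Drop 1: T rot0 at col 0 lands with bottom-row=0; cleared 0 line(s) (total 0); column heights now [1 2 1 0 0 0], max=2
Drop 2: I rot3 at col 4 lands with bottom-row=0; cleared 0 line(s) (total 0); column heights now [1 2 1 0 4 0], max=4
Drop 3: Z rot3 at col 3 lands with bottom-row=3; cleared 0 line(s) (total 0); column heights now [1 2 1 5 6 0], max=6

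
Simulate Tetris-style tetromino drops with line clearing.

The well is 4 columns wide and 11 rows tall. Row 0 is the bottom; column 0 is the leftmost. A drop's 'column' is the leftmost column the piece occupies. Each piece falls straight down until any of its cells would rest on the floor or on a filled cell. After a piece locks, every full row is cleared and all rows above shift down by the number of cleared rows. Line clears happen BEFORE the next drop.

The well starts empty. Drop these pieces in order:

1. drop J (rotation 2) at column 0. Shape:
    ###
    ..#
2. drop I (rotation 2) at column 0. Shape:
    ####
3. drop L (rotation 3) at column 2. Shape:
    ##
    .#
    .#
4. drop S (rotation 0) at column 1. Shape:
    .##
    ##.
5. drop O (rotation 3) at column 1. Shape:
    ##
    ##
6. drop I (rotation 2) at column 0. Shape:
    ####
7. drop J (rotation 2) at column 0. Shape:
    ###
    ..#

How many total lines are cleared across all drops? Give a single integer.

Drop 1: J rot2 at col 0 lands with bottom-row=0; cleared 0 line(s) (total 0); column heights now [2 2 2 0], max=2
Drop 2: I rot2 at col 0 lands with bottom-row=2; cleared 1 line(s) (total 1); column heights now [2 2 2 0], max=2
Drop 3: L rot3 at col 2 lands with bottom-row=0; cleared 1 line(s) (total 2); column heights now [0 0 2 2], max=2
Drop 4: S rot0 at col 1 lands with bottom-row=2; cleared 0 line(s) (total 2); column heights now [0 3 4 4], max=4
Drop 5: O rot3 at col 1 lands with bottom-row=4; cleared 0 line(s) (total 2); column heights now [0 6 6 4], max=6
Drop 6: I rot2 at col 0 lands with bottom-row=6; cleared 1 line(s) (total 3); column heights now [0 6 6 4], max=6
Drop 7: J rot2 at col 0 lands with bottom-row=6; cleared 0 line(s) (total 3); column heights now [8 8 8 4], max=8

Answer: 3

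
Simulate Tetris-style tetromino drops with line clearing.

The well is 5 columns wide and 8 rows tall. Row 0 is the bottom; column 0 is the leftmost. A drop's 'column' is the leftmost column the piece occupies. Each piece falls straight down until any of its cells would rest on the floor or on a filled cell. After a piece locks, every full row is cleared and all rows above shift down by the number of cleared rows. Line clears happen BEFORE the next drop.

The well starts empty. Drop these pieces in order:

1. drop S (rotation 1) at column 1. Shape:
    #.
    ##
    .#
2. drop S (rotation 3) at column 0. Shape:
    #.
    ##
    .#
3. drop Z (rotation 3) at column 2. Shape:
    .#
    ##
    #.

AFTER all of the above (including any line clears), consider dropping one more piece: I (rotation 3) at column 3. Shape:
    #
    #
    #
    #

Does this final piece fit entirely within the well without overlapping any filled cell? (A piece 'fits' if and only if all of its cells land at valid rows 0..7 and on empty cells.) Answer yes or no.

Answer: no

Derivation:
Drop 1: S rot1 at col 1 lands with bottom-row=0; cleared 0 line(s) (total 0); column heights now [0 3 2 0 0], max=3
Drop 2: S rot3 at col 0 lands with bottom-row=3; cleared 0 line(s) (total 0); column heights now [6 5 2 0 0], max=6
Drop 3: Z rot3 at col 2 lands with bottom-row=2; cleared 0 line(s) (total 0); column heights now [6 5 4 5 0], max=6
Test piece I rot3 at col 3 (width 1): heights before test = [6 5 4 5 0]; fits = False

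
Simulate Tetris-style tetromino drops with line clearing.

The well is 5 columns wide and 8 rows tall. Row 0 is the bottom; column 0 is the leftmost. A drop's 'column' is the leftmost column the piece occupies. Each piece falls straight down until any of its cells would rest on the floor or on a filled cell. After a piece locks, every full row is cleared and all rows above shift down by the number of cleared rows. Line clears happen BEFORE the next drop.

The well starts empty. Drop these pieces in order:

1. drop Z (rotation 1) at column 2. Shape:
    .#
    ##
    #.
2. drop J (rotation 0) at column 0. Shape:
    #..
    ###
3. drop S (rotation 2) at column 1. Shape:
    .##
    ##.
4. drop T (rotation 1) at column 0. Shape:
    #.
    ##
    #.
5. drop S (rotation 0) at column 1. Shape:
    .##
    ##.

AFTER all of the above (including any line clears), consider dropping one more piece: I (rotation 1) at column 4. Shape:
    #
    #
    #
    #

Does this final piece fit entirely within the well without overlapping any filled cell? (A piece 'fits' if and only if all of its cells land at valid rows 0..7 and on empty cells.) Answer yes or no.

Drop 1: Z rot1 at col 2 lands with bottom-row=0; cleared 0 line(s) (total 0); column heights now [0 0 2 3 0], max=3
Drop 2: J rot0 at col 0 lands with bottom-row=2; cleared 0 line(s) (total 0); column heights now [4 3 3 3 0], max=4
Drop 3: S rot2 at col 1 lands with bottom-row=3; cleared 0 line(s) (total 0); column heights now [4 4 5 5 0], max=5
Drop 4: T rot1 at col 0 lands with bottom-row=4; cleared 0 line(s) (total 0); column heights now [7 6 5 5 0], max=7
Drop 5: S rot0 at col 1 lands with bottom-row=6; cleared 0 line(s) (total 0); column heights now [7 7 8 8 0], max=8
Test piece I rot1 at col 4 (width 1): heights before test = [7 7 8 8 0]; fits = True

Answer: yes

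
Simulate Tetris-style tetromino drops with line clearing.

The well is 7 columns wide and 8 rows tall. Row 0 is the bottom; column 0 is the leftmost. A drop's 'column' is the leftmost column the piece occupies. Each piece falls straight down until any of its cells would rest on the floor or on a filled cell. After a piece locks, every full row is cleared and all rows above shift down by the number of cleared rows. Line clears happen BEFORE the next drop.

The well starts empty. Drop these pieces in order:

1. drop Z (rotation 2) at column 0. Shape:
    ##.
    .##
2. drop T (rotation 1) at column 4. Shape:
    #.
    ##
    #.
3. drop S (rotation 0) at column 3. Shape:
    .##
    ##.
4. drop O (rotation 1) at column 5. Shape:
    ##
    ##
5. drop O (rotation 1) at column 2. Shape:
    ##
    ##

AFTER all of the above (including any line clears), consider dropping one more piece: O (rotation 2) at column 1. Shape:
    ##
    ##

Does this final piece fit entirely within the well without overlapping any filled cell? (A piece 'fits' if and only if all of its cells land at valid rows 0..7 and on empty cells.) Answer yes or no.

Answer: yes

Derivation:
Drop 1: Z rot2 at col 0 lands with bottom-row=0; cleared 0 line(s) (total 0); column heights now [2 2 1 0 0 0 0], max=2
Drop 2: T rot1 at col 4 lands with bottom-row=0; cleared 0 line(s) (total 0); column heights now [2 2 1 0 3 2 0], max=3
Drop 3: S rot0 at col 3 lands with bottom-row=3; cleared 0 line(s) (total 0); column heights now [2 2 1 4 5 5 0], max=5
Drop 4: O rot1 at col 5 lands with bottom-row=5; cleared 0 line(s) (total 0); column heights now [2 2 1 4 5 7 7], max=7
Drop 5: O rot1 at col 2 lands with bottom-row=4; cleared 0 line(s) (total 0); column heights now [2 2 6 6 5 7 7], max=7
Test piece O rot2 at col 1 (width 2): heights before test = [2 2 6 6 5 7 7]; fits = True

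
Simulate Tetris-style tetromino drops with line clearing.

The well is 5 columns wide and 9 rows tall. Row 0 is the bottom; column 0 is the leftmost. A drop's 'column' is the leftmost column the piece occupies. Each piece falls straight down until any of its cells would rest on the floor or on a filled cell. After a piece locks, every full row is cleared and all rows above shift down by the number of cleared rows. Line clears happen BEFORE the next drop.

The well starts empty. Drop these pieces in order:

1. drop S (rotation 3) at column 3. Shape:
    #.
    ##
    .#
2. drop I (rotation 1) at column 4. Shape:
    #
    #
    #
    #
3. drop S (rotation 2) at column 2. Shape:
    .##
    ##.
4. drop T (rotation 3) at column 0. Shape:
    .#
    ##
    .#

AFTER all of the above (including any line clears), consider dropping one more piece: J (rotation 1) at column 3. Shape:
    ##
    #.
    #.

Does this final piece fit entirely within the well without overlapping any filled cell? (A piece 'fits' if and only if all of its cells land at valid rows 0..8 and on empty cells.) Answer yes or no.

Answer: no

Derivation:
Drop 1: S rot3 at col 3 lands with bottom-row=0; cleared 0 line(s) (total 0); column heights now [0 0 0 3 2], max=3
Drop 2: I rot1 at col 4 lands with bottom-row=2; cleared 0 line(s) (total 0); column heights now [0 0 0 3 6], max=6
Drop 3: S rot2 at col 2 lands with bottom-row=5; cleared 0 line(s) (total 0); column heights now [0 0 6 7 7], max=7
Drop 4: T rot3 at col 0 lands with bottom-row=0; cleared 0 line(s) (total 0); column heights now [2 3 6 7 7], max=7
Test piece J rot1 at col 3 (width 2): heights before test = [2 3 6 7 7]; fits = False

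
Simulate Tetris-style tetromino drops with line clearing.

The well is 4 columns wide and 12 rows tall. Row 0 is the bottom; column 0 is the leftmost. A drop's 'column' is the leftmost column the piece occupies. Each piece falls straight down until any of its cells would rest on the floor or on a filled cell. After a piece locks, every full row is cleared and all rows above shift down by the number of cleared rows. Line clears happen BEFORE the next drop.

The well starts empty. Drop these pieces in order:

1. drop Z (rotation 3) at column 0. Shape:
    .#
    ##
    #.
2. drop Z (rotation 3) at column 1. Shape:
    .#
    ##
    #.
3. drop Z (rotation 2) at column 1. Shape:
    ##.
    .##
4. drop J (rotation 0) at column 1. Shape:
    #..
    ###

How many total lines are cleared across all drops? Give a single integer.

Drop 1: Z rot3 at col 0 lands with bottom-row=0; cleared 0 line(s) (total 0); column heights now [2 3 0 0], max=3
Drop 2: Z rot3 at col 1 lands with bottom-row=3; cleared 0 line(s) (total 0); column heights now [2 5 6 0], max=6
Drop 3: Z rot2 at col 1 lands with bottom-row=6; cleared 0 line(s) (total 0); column heights now [2 8 8 7], max=8
Drop 4: J rot0 at col 1 lands with bottom-row=8; cleared 0 line(s) (total 0); column heights now [2 10 9 9], max=10

Answer: 0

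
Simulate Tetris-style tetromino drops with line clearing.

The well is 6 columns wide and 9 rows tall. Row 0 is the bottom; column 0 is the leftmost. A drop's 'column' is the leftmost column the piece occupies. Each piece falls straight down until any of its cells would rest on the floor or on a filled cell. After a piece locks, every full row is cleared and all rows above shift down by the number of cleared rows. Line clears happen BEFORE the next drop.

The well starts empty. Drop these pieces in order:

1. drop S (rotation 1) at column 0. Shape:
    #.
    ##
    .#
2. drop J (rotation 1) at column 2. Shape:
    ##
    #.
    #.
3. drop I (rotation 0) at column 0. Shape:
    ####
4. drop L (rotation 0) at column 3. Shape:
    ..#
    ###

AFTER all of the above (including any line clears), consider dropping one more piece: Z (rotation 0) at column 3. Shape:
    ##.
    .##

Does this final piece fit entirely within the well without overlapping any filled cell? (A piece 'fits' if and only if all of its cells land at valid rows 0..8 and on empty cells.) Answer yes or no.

Answer: yes

Derivation:
Drop 1: S rot1 at col 0 lands with bottom-row=0; cleared 0 line(s) (total 0); column heights now [3 2 0 0 0 0], max=3
Drop 2: J rot1 at col 2 lands with bottom-row=0; cleared 0 line(s) (total 0); column heights now [3 2 3 3 0 0], max=3
Drop 3: I rot0 at col 0 lands with bottom-row=3; cleared 0 line(s) (total 0); column heights now [4 4 4 4 0 0], max=4
Drop 4: L rot0 at col 3 lands with bottom-row=4; cleared 0 line(s) (total 0); column heights now [4 4 4 5 5 6], max=6
Test piece Z rot0 at col 3 (width 3): heights before test = [4 4 4 5 5 6]; fits = True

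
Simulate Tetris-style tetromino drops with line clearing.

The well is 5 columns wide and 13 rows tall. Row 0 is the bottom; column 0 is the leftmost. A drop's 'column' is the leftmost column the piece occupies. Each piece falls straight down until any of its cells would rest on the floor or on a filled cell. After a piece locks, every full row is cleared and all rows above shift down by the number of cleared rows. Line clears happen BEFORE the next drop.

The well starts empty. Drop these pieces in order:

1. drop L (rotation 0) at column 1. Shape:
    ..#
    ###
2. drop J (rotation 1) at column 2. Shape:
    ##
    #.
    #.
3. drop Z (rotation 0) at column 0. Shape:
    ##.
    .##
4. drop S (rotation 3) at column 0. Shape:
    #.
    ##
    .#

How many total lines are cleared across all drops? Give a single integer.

Answer: 0

Derivation:
Drop 1: L rot0 at col 1 lands with bottom-row=0; cleared 0 line(s) (total 0); column heights now [0 1 1 2 0], max=2
Drop 2: J rot1 at col 2 lands with bottom-row=1; cleared 0 line(s) (total 0); column heights now [0 1 4 4 0], max=4
Drop 3: Z rot0 at col 0 lands with bottom-row=4; cleared 0 line(s) (total 0); column heights now [6 6 5 4 0], max=6
Drop 4: S rot3 at col 0 lands with bottom-row=6; cleared 0 line(s) (total 0); column heights now [9 8 5 4 0], max=9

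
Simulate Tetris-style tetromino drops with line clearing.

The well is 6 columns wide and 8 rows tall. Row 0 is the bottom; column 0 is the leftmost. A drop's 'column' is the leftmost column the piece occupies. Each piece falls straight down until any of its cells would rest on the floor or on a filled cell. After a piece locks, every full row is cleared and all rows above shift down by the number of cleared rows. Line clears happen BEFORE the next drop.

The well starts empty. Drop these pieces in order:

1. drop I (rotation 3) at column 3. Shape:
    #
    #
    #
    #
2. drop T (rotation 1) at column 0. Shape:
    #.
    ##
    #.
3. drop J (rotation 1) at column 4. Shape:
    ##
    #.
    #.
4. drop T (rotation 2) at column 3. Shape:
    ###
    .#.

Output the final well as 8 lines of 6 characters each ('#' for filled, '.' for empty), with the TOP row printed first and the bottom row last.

Drop 1: I rot3 at col 3 lands with bottom-row=0; cleared 0 line(s) (total 0); column heights now [0 0 0 4 0 0], max=4
Drop 2: T rot1 at col 0 lands with bottom-row=0; cleared 0 line(s) (total 0); column heights now [3 2 0 4 0 0], max=4
Drop 3: J rot1 at col 4 lands with bottom-row=0; cleared 0 line(s) (total 0); column heights now [3 2 0 4 3 3], max=4
Drop 4: T rot2 at col 3 lands with bottom-row=3; cleared 0 line(s) (total 0); column heights now [3 2 0 5 5 5], max=5

Answer: ......
......
......
...###
...##.
#..###
##.##.
#..##.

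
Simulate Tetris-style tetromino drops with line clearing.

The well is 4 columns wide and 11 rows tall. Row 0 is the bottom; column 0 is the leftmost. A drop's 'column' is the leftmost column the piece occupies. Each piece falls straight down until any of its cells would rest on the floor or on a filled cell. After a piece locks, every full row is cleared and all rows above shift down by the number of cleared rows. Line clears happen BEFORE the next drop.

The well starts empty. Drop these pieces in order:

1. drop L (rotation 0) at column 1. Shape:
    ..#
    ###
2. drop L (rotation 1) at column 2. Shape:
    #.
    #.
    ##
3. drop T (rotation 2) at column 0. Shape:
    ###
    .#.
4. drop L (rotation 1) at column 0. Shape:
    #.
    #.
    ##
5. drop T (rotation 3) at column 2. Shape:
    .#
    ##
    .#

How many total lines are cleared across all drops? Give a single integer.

Answer: 2

Derivation:
Drop 1: L rot0 at col 1 lands with bottom-row=0; cleared 0 line(s) (total 0); column heights now [0 1 1 2], max=2
Drop 2: L rot1 at col 2 lands with bottom-row=2; cleared 0 line(s) (total 0); column heights now [0 1 5 3], max=5
Drop 3: T rot2 at col 0 lands with bottom-row=4; cleared 0 line(s) (total 0); column heights now [6 6 6 3], max=6
Drop 4: L rot1 at col 0 lands with bottom-row=6; cleared 0 line(s) (total 0); column heights now [9 7 6 3], max=9
Drop 5: T rot3 at col 2 lands with bottom-row=5; cleared 2 line(s) (total 2); column heights now [7 5 5 6], max=7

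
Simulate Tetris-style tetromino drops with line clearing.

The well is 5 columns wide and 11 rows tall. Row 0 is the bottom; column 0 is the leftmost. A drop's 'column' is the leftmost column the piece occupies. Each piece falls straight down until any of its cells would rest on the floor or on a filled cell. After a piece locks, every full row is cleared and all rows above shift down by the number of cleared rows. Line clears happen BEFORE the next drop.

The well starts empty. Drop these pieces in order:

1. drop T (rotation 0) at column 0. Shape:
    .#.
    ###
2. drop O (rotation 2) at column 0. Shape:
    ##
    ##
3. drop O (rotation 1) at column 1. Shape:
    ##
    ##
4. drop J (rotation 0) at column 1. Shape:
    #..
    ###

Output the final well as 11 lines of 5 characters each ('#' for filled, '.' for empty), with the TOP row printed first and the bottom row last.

Answer: .....
.....
.....
.#...
.###.
.##..
.##..
##...
##...
.#...
###..

Derivation:
Drop 1: T rot0 at col 0 lands with bottom-row=0; cleared 0 line(s) (total 0); column heights now [1 2 1 0 0], max=2
Drop 2: O rot2 at col 0 lands with bottom-row=2; cleared 0 line(s) (total 0); column heights now [4 4 1 0 0], max=4
Drop 3: O rot1 at col 1 lands with bottom-row=4; cleared 0 line(s) (total 0); column heights now [4 6 6 0 0], max=6
Drop 4: J rot0 at col 1 lands with bottom-row=6; cleared 0 line(s) (total 0); column heights now [4 8 7 7 0], max=8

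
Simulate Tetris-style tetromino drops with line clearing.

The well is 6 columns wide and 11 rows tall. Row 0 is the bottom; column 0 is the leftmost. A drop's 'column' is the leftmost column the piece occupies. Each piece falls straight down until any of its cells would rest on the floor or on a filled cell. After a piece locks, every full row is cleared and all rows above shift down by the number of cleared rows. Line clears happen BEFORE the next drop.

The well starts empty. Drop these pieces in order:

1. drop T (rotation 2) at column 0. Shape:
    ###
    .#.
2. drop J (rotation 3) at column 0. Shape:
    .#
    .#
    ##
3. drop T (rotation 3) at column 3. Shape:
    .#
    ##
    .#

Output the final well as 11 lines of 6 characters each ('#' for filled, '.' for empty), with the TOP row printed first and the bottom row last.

Answer: ......
......
......
......
......
......
.#....
.#....
##..#.
#####.
.#..#.

Derivation:
Drop 1: T rot2 at col 0 lands with bottom-row=0; cleared 0 line(s) (total 0); column heights now [2 2 2 0 0 0], max=2
Drop 2: J rot3 at col 0 lands with bottom-row=2; cleared 0 line(s) (total 0); column heights now [3 5 2 0 0 0], max=5
Drop 3: T rot3 at col 3 lands with bottom-row=0; cleared 0 line(s) (total 0); column heights now [3 5 2 2 3 0], max=5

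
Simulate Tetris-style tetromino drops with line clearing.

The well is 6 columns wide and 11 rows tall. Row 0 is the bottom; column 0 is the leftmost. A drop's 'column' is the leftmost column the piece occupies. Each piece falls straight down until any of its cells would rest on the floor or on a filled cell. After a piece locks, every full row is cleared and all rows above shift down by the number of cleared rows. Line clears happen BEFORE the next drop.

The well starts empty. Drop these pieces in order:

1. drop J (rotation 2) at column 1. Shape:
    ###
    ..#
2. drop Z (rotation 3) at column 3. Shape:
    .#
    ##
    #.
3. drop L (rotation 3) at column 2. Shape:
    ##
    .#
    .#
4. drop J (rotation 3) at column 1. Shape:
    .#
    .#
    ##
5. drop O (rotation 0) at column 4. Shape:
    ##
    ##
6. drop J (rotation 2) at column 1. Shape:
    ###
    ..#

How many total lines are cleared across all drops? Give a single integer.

Drop 1: J rot2 at col 1 lands with bottom-row=0; cleared 0 line(s) (total 0); column heights now [0 2 2 2 0 0], max=2
Drop 2: Z rot3 at col 3 lands with bottom-row=2; cleared 0 line(s) (total 0); column heights now [0 2 2 4 5 0], max=5
Drop 3: L rot3 at col 2 lands with bottom-row=4; cleared 0 line(s) (total 0); column heights now [0 2 7 7 5 0], max=7
Drop 4: J rot3 at col 1 lands with bottom-row=7; cleared 0 line(s) (total 0); column heights now [0 8 10 7 5 0], max=10
Drop 5: O rot0 at col 4 lands with bottom-row=5; cleared 0 line(s) (total 0); column heights now [0 8 10 7 7 7], max=10
Drop 6: J rot2 at col 1 lands with bottom-row=9; cleared 0 line(s) (total 0); column heights now [0 11 11 11 7 7], max=11

Answer: 0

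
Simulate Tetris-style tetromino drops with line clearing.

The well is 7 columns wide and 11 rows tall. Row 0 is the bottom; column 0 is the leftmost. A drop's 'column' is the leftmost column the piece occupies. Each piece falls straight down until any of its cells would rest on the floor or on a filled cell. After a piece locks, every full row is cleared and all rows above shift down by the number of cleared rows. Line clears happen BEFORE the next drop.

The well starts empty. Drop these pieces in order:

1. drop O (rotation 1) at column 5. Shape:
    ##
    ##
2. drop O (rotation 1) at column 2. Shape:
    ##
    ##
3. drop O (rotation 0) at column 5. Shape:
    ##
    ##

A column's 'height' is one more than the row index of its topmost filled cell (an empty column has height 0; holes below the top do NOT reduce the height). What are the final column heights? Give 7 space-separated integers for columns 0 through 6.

Answer: 0 0 2 2 0 4 4

Derivation:
Drop 1: O rot1 at col 5 lands with bottom-row=0; cleared 0 line(s) (total 0); column heights now [0 0 0 0 0 2 2], max=2
Drop 2: O rot1 at col 2 lands with bottom-row=0; cleared 0 line(s) (total 0); column heights now [0 0 2 2 0 2 2], max=2
Drop 3: O rot0 at col 5 lands with bottom-row=2; cleared 0 line(s) (total 0); column heights now [0 0 2 2 0 4 4], max=4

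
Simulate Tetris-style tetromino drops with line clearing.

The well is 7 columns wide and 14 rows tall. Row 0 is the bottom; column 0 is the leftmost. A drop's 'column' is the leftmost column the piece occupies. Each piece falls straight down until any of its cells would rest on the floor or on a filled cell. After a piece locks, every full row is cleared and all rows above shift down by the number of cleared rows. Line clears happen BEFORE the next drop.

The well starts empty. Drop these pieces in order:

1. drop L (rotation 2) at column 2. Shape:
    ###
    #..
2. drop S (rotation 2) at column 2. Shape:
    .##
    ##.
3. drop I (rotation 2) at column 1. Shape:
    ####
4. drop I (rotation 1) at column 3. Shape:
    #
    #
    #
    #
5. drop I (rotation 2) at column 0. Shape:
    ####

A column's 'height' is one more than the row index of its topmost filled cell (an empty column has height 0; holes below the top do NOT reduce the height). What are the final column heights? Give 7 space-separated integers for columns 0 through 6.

Answer: 10 10 10 10 5 0 0

Derivation:
Drop 1: L rot2 at col 2 lands with bottom-row=0; cleared 0 line(s) (total 0); column heights now [0 0 2 2 2 0 0], max=2
Drop 2: S rot2 at col 2 lands with bottom-row=2; cleared 0 line(s) (total 0); column heights now [0 0 3 4 4 0 0], max=4
Drop 3: I rot2 at col 1 lands with bottom-row=4; cleared 0 line(s) (total 0); column heights now [0 5 5 5 5 0 0], max=5
Drop 4: I rot1 at col 3 lands with bottom-row=5; cleared 0 line(s) (total 0); column heights now [0 5 5 9 5 0 0], max=9
Drop 5: I rot2 at col 0 lands with bottom-row=9; cleared 0 line(s) (total 0); column heights now [10 10 10 10 5 0 0], max=10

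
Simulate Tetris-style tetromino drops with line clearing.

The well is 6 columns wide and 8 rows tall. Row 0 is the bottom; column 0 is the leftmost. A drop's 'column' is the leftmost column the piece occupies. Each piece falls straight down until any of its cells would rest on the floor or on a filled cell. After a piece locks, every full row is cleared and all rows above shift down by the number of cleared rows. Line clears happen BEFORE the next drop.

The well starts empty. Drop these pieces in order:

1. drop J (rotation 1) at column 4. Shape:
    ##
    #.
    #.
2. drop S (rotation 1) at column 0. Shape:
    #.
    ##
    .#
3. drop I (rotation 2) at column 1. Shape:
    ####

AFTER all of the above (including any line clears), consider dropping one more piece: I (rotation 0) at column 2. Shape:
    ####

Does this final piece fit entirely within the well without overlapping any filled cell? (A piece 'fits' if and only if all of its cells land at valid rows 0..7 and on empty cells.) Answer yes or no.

Drop 1: J rot1 at col 4 lands with bottom-row=0; cleared 0 line(s) (total 0); column heights now [0 0 0 0 3 3], max=3
Drop 2: S rot1 at col 0 lands with bottom-row=0; cleared 0 line(s) (total 0); column heights now [3 2 0 0 3 3], max=3
Drop 3: I rot2 at col 1 lands with bottom-row=3; cleared 0 line(s) (total 0); column heights now [3 4 4 4 4 3], max=4
Test piece I rot0 at col 2 (width 4): heights before test = [3 4 4 4 4 3]; fits = True

Answer: yes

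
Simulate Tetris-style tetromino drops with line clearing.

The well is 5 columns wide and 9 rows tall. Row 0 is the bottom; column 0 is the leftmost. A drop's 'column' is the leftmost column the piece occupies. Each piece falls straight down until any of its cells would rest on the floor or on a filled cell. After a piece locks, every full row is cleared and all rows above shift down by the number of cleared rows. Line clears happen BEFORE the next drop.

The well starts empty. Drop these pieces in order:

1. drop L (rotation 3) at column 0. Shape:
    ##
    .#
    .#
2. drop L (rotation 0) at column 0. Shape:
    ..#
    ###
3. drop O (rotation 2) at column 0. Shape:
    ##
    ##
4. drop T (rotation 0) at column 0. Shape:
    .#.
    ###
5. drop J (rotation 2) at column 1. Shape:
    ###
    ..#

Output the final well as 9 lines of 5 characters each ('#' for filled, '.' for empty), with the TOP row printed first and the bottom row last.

Drop 1: L rot3 at col 0 lands with bottom-row=0; cleared 0 line(s) (total 0); column heights now [3 3 0 0 0], max=3
Drop 2: L rot0 at col 0 lands with bottom-row=3; cleared 0 line(s) (total 0); column heights now [4 4 5 0 0], max=5
Drop 3: O rot2 at col 0 lands with bottom-row=4; cleared 0 line(s) (total 0); column heights now [6 6 5 0 0], max=6
Drop 4: T rot0 at col 0 lands with bottom-row=6; cleared 0 line(s) (total 0); column heights now [7 8 7 0 0], max=8
Drop 5: J rot2 at col 1 lands with bottom-row=7; cleared 0 line(s) (total 0); column heights now [7 9 9 9 0], max=9

Answer: .###.
.#.#.
###..
##...
###..
###..
##...
.#...
.#...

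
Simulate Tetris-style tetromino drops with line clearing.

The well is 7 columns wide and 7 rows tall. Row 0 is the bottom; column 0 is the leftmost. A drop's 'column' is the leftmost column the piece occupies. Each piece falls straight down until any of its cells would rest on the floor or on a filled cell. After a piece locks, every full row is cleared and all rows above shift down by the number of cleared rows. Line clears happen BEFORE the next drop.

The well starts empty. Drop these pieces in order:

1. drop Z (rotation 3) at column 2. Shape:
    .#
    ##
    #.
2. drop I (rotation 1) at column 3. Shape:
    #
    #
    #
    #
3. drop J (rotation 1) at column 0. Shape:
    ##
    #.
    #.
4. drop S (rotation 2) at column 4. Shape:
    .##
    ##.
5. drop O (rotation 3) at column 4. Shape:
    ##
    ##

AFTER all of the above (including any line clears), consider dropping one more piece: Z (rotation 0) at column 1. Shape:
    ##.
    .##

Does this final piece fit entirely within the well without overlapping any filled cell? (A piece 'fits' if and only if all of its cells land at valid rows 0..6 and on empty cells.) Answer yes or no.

Answer: no

Derivation:
Drop 1: Z rot3 at col 2 lands with bottom-row=0; cleared 0 line(s) (total 0); column heights now [0 0 2 3 0 0 0], max=3
Drop 2: I rot1 at col 3 lands with bottom-row=3; cleared 0 line(s) (total 0); column heights now [0 0 2 7 0 0 0], max=7
Drop 3: J rot1 at col 0 lands with bottom-row=0; cleared 0 line(s) (total 0); column heights now [3 3 2 7 0 0 0], max=7
Drop 4: S rot2 at col 4 lands with bottom-row=0; cleared 0 line(s) (total 0); column heights now [3 3 2 7 1 2 2], max=7
Drop 5: O rot3 at col 4 lands with bottom-row=2; cleared 0 line(s) (total 0); column heights now [3 3 2 7 4 4 2], max=7
Test piece Z rot0 at col 1 (width 3): heights before test = [3 3 2 7 4 4 2]; fits = False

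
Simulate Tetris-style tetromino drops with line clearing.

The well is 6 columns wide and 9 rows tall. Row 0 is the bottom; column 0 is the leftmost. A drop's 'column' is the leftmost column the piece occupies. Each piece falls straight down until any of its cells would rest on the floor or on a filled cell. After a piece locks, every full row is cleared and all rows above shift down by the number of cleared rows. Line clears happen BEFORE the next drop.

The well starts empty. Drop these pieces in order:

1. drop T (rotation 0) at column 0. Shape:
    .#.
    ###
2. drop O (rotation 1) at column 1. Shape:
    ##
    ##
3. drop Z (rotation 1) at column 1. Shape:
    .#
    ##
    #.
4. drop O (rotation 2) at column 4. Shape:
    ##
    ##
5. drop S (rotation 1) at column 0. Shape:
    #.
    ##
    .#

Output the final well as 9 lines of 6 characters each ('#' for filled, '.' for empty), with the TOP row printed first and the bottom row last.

Drop 1: T rot0 at col 0 lands with bottom-row=0; cleared 0 line(s) (total 0); column heights now [1 2 1 0 0 0], max=2
Drop 2: O rot1 at col 1 lands with bottom-row=2; cleared 0 line(s) (total 0); column heights now [1 4 4 0 0 0], max=4
Drop 3: Z rot1 at col 1 lands with bottom-row=4; cleared 0 line(s) (total 0); column heights now [1 6 7 0 0 0], max=7
Drop 4: O rot2 at col 4 lands with bottom-row=0; cleared 0 line(s) (total 0); column heights now [1 6 7 0 2 2], max=7
Drop 5: S rot1 at col 0 lands with bottom-row=6; cleared 0 line(s) (total 0); column heights now [9 8 7 0 2 2], max=9

Answer: #.....
##....
.##...
.##...
.#....
.##...
.##...
.#..##
###.##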